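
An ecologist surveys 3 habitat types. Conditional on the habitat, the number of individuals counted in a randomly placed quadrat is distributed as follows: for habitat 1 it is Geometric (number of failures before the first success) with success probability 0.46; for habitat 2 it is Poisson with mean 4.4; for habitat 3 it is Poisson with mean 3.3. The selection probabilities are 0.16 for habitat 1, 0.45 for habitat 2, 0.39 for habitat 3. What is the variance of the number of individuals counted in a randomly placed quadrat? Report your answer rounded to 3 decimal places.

Per component, 1: μ=1.17391, E[X²]=3.93006; 2: μ=4.4, E[X²]=23.76; 3: μ=3.3, E[X²]=14.19.
E[X] = 0.16·1.17391 + 0.45·4.4 + 0.39·3.3 = 3.45483.
E[X²] = 0.16·3.93006 + 0.45·23.76 + 0.39·14.19 = 16.8549.
Var(X) = E[X²] − (E[X])² = 16.8549 − 11.9358 = 4.91909.

4.919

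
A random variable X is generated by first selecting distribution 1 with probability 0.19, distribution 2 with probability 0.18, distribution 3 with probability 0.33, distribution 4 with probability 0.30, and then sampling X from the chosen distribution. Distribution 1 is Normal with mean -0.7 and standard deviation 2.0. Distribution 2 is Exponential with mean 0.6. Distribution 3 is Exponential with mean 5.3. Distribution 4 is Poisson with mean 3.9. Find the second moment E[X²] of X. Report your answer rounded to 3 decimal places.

25.255

For each component E[X²] = Var + (mean)², giving 1: 4.49; 2: 0.72; 3: 56.18; 4: 19.11.
Overall E[X²] = 0.19·4.49 + 0.18·0.72 + 0.33·56.18 + 0.3·19.11 = 25.2551.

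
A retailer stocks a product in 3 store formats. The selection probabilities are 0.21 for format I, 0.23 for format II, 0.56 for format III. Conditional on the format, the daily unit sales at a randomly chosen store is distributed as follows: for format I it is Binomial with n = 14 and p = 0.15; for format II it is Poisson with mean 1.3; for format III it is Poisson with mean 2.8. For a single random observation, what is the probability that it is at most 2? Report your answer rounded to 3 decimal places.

Conditional on each format, P(X ≤ 2): I: 0.647911; II: 0.857112; III: 0.469454.
By total probability, P(X ≤ 2) = 0.21·0.647911 + 0.23·0.857112 + 0.56·0.469454 = 0.596091.

0.596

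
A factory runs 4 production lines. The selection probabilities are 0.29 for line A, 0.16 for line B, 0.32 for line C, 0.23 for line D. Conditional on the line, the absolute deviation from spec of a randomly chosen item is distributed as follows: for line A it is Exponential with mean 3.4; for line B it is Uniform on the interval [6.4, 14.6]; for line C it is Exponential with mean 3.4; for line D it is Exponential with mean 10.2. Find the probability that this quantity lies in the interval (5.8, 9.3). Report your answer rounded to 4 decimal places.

Conditional on each line, P(5.8 < X < 9.3): A: 0.116737; B: 0.353659; C: 0.116737; D: 0.164488.
By total probability, P(5.8 < X < 9.3) = 0.29·0.116737 + 0.16·0.353659 + 0.32·0.116737 + 0.23·0.164488 = 0.165627.

0.1656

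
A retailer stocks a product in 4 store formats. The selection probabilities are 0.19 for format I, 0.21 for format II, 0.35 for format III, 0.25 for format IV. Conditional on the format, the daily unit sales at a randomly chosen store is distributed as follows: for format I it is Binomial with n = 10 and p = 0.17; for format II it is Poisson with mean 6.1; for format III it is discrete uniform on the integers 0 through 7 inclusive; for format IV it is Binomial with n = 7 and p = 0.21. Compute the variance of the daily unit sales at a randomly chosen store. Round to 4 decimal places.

Per component, I: μ=1.7, E[X²]=4.301; II: μ=6.1, E[X²]=43.31; III: μ=3.5, E[X²]=17.5; IV: μ=1.47, E[X²]=3.3222.
E[X] = 0.19·1.7 + 0.21·6.1 + 0.35·3.5 + 0.25·1.47 = 3.1965.
E[X²] = 0.19·4.301 + 0.21·43.31 + 0.35·17.5 + 0.25·3.3222 = 16.8678.
Var(X) = E[X²] − (E[X])² = 16.8678 − 10.2176 = 6.65023.

6.6502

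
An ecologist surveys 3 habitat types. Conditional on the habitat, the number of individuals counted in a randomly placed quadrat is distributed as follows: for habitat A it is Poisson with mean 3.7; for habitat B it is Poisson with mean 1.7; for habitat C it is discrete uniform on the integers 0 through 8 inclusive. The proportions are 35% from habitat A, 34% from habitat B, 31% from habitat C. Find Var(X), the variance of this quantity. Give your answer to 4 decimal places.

4.9830

Per component, A: μ=3.7, E[X²]=17.39; B: μ=1.7, E[X²]=4.59; C: μ=4, E[X²]=22.6667.
E[X] = 0.35·3.7 + 0.34·1.7 + 0.31·4 = 3.113.
E[X²] = 0.35·17.39 + 0.34·4.59 + 0.31·22.6667 = 14.6738.
Var(X) = E[X²] − (E[X])² = 14.6738 − 9.69077 = 4.983.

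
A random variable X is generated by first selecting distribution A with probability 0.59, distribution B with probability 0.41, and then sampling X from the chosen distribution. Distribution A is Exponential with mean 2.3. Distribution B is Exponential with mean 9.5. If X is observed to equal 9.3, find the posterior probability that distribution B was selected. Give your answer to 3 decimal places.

Likelihoods f(9.3 | ·): A: 0.00762451; B: 0.039548.
Posterior ∝ prior × likelihood. Numerator for B: 0.41·0.039548 = 0.0162147.
Normalizing constant: 0.59·0.00762451 + 0.41·0.039548 = 0.0207132.
P(B | observation) = 0.0162147 / 0.0207132 = 0.782821.

0.783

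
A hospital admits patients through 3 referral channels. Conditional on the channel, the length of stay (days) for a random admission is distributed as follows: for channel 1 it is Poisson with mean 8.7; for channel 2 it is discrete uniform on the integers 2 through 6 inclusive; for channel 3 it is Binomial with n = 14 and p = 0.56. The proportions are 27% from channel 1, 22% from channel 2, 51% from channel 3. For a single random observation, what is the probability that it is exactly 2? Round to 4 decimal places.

0.0465

Conditional on each channel, P(X = 2): 1: 0.00630444; 2: 0.2; 3: 0.00150262.
By total probability, P(X = 2) = 0.27·0.00630444 + 0.22·0.2 + 0.51·0.00150262 = 0.0464685.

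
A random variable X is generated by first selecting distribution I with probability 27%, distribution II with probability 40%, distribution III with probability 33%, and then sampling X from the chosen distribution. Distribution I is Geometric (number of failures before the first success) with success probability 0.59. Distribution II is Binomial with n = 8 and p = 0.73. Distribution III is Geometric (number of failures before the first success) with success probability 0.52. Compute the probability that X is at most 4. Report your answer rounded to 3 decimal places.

0.646

Conditional on each component, P(X ≤ 4): I: 0.988414; II: 0.143323; III: 0.97452.
By total probability, P(X ≤ 4) = 0.27·0.988414 + 0.4·0.143323 + 0.33·0.97452 = 0.645792.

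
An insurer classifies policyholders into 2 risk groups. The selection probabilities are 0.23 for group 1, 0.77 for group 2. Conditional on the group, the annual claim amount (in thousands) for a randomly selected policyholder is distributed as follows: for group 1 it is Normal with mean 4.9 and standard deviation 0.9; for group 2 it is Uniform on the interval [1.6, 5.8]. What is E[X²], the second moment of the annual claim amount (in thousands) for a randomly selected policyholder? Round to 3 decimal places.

17.382

For each component E[X²] = Var + (mean)², giving 1: 24.82; 2: 15.16.
Overall E[X²] = 0.23·24.82 + 0.77·15.16 = 17.3818.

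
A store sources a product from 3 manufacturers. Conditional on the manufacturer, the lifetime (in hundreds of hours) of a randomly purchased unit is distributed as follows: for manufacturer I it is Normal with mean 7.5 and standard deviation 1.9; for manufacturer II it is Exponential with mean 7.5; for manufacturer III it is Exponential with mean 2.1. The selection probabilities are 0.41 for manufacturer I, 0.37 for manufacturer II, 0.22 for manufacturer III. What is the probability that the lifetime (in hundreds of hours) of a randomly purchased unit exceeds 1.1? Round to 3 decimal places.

Conditional on each manufacturer, P(X > 1.1): I: 0.999622; II: 0.863582; III: 0.59226.
By total probability, P(X > 1.1) = 0.41·0.999622 + 0.37·0.863582 + 0.22·0.59226 = 0.859667.

0.860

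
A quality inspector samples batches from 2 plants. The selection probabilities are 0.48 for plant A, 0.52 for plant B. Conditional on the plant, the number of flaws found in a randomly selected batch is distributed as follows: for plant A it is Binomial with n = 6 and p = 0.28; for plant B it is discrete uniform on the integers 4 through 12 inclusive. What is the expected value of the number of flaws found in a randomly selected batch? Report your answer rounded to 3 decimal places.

Component means — A: 1.68; B: 8.
E[X] = 0.48·1.68 + 0.52·8 = 4.9664.

4.966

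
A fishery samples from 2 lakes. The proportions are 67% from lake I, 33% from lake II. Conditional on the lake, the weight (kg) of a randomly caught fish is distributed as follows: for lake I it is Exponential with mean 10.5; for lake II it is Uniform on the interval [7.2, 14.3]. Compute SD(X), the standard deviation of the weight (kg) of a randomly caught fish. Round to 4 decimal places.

8.6757

Per component, I: μ=10.5, E[X²]=220.5; II: μ=10.75, E[X²]=119.763.
E[X] = 0.67·10.5 + 0.33·10.75 = 10.5825.
E[X²] = 0.67·220.5 + 0.33·119.763 = 187.257.
Var(X) = E[X²] − (E[X])² = 187.257 − 111.989 = 75.2676.
SD(X) = √75.2676 = 8.67569.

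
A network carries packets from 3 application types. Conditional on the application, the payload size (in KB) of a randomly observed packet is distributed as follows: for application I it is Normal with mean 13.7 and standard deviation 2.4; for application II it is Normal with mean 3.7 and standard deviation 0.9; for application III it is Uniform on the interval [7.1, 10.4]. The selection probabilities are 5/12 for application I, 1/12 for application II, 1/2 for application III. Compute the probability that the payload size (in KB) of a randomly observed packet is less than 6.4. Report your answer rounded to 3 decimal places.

0.084

Conditional on each application, P(X < 6.4): I: 0.00117636; II: 0.99865; III: 0.
By total probability, P(X < 6.4) = 0.416667·0.00117636 + 0.0833333·0.99865 + 0.5·0 = 0.083711.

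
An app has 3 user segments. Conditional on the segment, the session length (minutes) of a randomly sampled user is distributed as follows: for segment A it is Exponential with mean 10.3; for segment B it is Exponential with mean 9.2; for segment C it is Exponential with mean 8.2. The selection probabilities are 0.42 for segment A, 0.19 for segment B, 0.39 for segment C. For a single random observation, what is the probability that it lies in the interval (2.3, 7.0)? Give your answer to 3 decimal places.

0.311

Conditional on each segment, P(2.3 < X < 7.0): A: 0.29306; B: 0.311541; C: 0.329561.
By total probability, P(2.3 < X < 7.0) = 0.42·0.29306 + 0.19·0.311541 + 0.39·0.329561 = 0.310807.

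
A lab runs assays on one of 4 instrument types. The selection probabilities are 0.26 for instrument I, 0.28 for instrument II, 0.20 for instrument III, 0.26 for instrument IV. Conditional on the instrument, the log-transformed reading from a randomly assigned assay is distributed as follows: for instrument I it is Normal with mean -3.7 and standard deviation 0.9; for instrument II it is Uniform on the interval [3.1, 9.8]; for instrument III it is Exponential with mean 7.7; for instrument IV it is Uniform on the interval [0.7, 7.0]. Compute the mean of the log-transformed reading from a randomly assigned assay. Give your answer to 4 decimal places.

3.3850

Component means — I: -3.7; II: 6.45; III: 7.7; IV: 3.85.
E[X] = 0.26·-3.7 + 0.28·6.45 + 0.2·7.7 + 0.26·3.85 = 3.385.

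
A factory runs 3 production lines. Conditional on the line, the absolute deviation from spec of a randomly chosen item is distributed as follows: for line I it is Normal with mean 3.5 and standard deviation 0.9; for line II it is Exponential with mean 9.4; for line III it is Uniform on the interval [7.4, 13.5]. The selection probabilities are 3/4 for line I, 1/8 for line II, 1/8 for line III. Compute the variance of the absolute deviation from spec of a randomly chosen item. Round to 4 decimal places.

Per component, I: μ=3.5, E[X²]=13.06; II: μ=9.4, E[X²]=176.72; III: μ=10.45, E[X²]=112.303.
E[X] = 0.75·3.5 + 0.125·9.4 + 0.125·10.45 = 5.10625.
E[X²] = 0.75·13.06 + 0.125·176.72 + 0.125·112.303 = 45.9229.
Var(X) = E[X²] − (E[X])² = 45.9229 − 26.0738 = 19.8491.

19.8491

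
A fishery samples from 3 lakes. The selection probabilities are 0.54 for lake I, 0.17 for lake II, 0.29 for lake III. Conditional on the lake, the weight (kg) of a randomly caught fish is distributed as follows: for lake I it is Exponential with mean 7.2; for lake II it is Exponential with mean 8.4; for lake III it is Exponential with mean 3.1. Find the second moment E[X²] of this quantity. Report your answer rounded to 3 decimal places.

85.551

For each component E[X²] = Var + (mean)², giving I: 103.68; II: 141.12; III: 19.22.
Overall E[X²] = 0.54·103.68 + 0.17·141.12 + 0.29·19.22 = 85.5514.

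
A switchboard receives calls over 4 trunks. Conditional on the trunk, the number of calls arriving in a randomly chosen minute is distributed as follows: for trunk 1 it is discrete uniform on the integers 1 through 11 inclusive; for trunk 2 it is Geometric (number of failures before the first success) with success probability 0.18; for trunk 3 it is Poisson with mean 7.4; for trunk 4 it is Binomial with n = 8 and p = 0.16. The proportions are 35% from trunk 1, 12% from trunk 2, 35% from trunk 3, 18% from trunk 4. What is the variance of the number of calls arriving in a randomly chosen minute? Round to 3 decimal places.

13.983

Per component, 1: μ=6, E[X²]=46; 2: μ=4.55556, E[X²]=46.0617; 3: μ=7.4, E[X²]=62.16; 4: μ=1.28, E[X²]=2.7136.
E[X] = 0.35·6 + 0.12·4.55556 + 0.35·7.4 + 0.18·1.28 = 5.46707.
E[X²] = 0.35·46 + 0.12·46.0617 + 0.35·62.16 + 0.18·2.7136 = 43.8719.
Var(X) = E[X²] − (E[X])² = 43.8719 − 29.8888 = 13.983.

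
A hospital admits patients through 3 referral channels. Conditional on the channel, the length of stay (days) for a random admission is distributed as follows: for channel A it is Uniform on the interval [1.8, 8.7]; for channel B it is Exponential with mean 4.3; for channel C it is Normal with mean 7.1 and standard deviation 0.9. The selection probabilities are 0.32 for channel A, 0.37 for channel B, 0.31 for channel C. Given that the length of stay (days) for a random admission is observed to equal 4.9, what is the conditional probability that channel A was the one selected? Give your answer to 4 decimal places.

Likelihoods f(4.9 | ·): A: 0.144928; B: 0.0744111; C: 0.0223432.
Posterior ∝ prior × likelihood. Numerator for A: 0.32·0.144928 = 0.0463768.
Normalizing constant: 0.32·0.144928 + 0.37·0.0744111 + 0.31·0.0223432 = 0.0808353.
P(A | observation) = 0.0463768 / 0.0808353 = 0.57372.

0.5737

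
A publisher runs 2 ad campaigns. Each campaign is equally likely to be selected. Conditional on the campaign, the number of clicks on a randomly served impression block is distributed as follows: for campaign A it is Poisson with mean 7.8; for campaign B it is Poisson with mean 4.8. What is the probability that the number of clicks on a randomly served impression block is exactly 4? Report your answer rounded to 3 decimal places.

0.123

Conditional on each campaign, P(X = 4): A: 0.0631932; B: 0.182029.
By total probability, P(X = 4) = 0.5·0.0631932 + 0.5·0.182029 = 0.122611.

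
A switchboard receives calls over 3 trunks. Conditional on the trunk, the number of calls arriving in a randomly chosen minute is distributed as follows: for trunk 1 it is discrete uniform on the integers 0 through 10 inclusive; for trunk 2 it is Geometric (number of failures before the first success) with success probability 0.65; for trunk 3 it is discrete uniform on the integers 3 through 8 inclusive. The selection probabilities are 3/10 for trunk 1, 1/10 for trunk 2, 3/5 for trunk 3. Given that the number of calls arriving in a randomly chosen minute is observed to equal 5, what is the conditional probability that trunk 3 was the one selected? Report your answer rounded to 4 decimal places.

0.7836

Likelihoods P(X=5 | ·): 1: 0.0909091; 2: 0.00341392; 3: 0.166667.
Posterior ∝ prior × likelihood. Numerator for 3: 0.6·0.166667 = 0.1.
Normalizing constant: 0.3·0.0909091 + 0.1·0.00341392 + 0.6·0.166667 = 0.127614.
P(3 | observation) = 0.1 / 0.127614 = 0.783612.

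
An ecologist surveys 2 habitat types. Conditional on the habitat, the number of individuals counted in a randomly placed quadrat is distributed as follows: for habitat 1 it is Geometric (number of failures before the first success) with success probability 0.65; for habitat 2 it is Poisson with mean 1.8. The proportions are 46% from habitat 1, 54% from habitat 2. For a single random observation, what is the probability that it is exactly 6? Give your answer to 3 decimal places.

0.005

Conditional on each habitat, P(X = 6): 1: 0.00119487; 2: 0.00780859.
By total probability, P(X = 6) = 0.46·0.00119487 + 0.54·0.00780859 = 0.00476628.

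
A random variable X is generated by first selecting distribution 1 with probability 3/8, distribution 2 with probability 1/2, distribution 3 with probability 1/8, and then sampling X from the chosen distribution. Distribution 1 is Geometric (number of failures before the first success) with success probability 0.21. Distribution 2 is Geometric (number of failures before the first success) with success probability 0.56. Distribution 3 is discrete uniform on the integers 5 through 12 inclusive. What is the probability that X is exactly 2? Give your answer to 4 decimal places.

Conditional on each component, P(X = 2): 1: 0.131061; 2: 0.108416; 3: 0.
By total probability, P(X = 2) = 0.375·0.131061 + 0.5·0.108416 + 0.125·0 = 0.103356.

0.1034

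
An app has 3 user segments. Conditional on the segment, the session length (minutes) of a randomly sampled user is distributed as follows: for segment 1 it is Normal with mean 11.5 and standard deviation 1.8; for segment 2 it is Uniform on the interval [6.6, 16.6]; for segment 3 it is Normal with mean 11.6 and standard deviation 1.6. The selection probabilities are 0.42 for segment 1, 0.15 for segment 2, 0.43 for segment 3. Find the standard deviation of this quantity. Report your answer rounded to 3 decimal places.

1.927

Per component, 1: μ=11.5, E[X²]=135.49; 2: μ=11.6, E[X²]=142.893; 3: μ=11.6, E[X²]=137.12.
E[X] = 0.42·11.5 + 0.15·11.6 + 0.43·11.6 = 11.558.
E[X²] = 0.42·135.49 + 0.15·142.893 + 0.43·137.12 = 137.301.
Var(X) = E[X²] − (E[X])² = 137.301 − 133.587 = 3.71404.
SD(X) = √3.71404 = 1.92718.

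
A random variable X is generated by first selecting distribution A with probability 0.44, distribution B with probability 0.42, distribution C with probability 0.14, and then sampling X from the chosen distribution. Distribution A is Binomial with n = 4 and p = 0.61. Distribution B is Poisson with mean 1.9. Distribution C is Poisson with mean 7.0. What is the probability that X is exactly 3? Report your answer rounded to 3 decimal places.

Conditional on each component, P(X = 3): A: 0.35409; B: 0.170982; C: 0.0521293.
By total probability, P(X = 3) = 0.44·0.35409 + 0.42·0.170982 + 0.14·0.0521293 = 0.23491.

0.235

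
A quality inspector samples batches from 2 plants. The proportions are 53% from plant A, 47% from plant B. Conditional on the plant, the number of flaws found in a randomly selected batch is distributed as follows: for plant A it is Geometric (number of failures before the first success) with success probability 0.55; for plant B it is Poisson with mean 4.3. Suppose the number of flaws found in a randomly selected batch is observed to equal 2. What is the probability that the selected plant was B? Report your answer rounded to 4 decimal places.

Likelihoods P(X=2 | ·): A: 0.111375; B: 0.125441.
Posterior ∝ prior × likelihood. Numerator for B: 0.47·0.125441 = 0.0589574.
Normalizing constant: 0.53·0.111375 + 0.47·0.125441 = 0.117986.
P(B | observation) = 0.0589574 / 0.117986 = 0.499698.

0.4997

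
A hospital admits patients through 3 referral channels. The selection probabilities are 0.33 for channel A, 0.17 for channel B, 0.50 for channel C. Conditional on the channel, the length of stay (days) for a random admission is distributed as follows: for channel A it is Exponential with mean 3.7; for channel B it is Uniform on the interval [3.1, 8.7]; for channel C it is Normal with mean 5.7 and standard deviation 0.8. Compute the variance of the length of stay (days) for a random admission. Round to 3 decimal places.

6.217

Per component, A: μ=3.7, E[X²]=27.38; B: μ=5.9, E[X²]=37.4233; C: μ=5.7, E[X²]=33.13.
E[X] = 0.33·3.7 + 0.17·5.9 + 0.5·5.7 = 5.074.
E[X²] = 0.33·27.38 + 0.17·37.4233 + 0.5·33.13 = 31.9624.
Var(X) = E[X²] − (E[X])² = 31.9624 − 25.7455 = 6.21689.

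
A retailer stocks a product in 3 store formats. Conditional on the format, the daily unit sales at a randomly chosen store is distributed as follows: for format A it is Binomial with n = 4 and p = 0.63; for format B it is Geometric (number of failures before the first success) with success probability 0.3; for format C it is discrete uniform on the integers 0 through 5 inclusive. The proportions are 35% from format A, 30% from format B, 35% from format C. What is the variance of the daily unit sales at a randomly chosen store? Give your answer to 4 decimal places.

3.6871

Per component, A: μ=2.52, E[X²]=7.2828; B: μ=2.33333, E[X²]=13.2222; C: μ=2.5, E[X²]=9.16667.
E[X] = 0.35·2.52 + 0.3·2.33333 + 0.35·2.5 = 2.457.
E[X²] = 0.35·7.2828 + 0.3·13.2222 + 0.35·9.16667 = 9.72398.
Var(X) = E[X²] − (E[X])² = 9.72398 − 6.03685 = 3.68713.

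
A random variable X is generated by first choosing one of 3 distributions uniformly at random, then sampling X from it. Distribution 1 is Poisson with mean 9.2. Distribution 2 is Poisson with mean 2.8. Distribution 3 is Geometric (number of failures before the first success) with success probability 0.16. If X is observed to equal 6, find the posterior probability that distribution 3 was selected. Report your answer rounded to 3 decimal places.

0.309

Likelihoods P(X=6 | ·): 1: 0.0850913; 2: 0.0406997; 3: 0.0562077.
Posterior ∝ prior × likelihood. Numerator for 3: 0.333333·0.0562077 = 0.0187359.
Normalizing constant: 0.333333·0.0850913 + 0.333333·0.0406997 + 0.333333·0.0562077 = 0.0606662.
P(3 | observation) = 0.0187359 / 0.0606662 = 0.308836.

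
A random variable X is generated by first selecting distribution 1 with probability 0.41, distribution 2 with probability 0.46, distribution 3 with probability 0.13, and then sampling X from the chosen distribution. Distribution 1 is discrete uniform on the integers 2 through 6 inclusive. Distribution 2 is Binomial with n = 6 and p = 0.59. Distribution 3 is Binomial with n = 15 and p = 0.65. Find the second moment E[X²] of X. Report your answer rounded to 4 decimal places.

For each component E[X²] = Var + (mean)², giving 1: 18; 2: 13.983; 3: 98.475.
Overall E[X²] = 0.41·18 + 0.46·13.983 + 0.13·98.475 = 26.6139.

26.6139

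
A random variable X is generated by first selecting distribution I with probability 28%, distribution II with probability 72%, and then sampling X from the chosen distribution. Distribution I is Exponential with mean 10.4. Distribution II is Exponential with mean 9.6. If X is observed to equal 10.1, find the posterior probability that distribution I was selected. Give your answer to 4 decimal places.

Likelihoods f(10.1 | ·): I: 0.0364083; II: 0.036376.
Posterior ∝ prior × likelihood. Numerator for I: 0.28·0.0364083 = 0.0101943.
Normalizing constant: 0.28·0.0364083 + 0.72·0.036376 = 0.036385.
P(I | observation) = 0.0101943 / 0.036385 = 0.280179.

0.2802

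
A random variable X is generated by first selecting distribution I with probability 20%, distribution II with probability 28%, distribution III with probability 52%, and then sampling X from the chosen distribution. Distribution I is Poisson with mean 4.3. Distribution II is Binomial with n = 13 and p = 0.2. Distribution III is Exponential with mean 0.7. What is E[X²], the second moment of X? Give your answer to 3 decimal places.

7.543

For each component E[X²] = Var + (mean)², giving I: 22.79; II: 8.84; III: 0.98.
Overall E[X²] = 0.2·22.79 + 0.28·8.84 + 0.52·0.98 = 7.5428.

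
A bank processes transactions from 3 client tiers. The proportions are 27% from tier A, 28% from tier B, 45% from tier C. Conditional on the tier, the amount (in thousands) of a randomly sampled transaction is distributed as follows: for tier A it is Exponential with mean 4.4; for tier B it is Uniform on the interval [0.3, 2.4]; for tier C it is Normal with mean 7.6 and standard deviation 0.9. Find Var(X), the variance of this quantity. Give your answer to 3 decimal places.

12.564

Per component, A: μ=4.4, E[X²]=38.72; B: μ=1.35, E[X²]=2.19; C: μ=7.6, E[X²]=58.57.
E[X] = 0.27·4.4 + 0.28·1.35 + 0.45·7.6 = 4.986.
E[X²] = 0.27·38.72 + 0.28·2.19 + 0.45·58.57 = 37.4241.
Var(X) = E[X²] − (E[X])² = 37.4241 − 24.8602 = 12.5639.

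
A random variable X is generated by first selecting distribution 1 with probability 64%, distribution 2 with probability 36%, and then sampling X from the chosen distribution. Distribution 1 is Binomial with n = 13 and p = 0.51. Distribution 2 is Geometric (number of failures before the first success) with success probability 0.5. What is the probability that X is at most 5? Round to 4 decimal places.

0.5246

Conditional on each component, P(X ≤ 5): 1: 0.265906; 2: 0.984375.
By total probability, P(X ≤ 5) = 0.64·0.265906 + 0.36·0.984375 = 0.524555.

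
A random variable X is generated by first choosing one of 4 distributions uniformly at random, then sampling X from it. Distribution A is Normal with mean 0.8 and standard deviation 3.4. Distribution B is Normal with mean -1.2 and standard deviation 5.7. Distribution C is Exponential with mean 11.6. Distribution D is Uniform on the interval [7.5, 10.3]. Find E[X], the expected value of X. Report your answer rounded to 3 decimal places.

Component means — A: 0.8; B: -1.2; C: 11.6; D: 8.9.
E[X] = 0.25·0.8 + 0.25·-1.2 + 0.25·11.6 + 0.25·8.9 = 5.025.

5.025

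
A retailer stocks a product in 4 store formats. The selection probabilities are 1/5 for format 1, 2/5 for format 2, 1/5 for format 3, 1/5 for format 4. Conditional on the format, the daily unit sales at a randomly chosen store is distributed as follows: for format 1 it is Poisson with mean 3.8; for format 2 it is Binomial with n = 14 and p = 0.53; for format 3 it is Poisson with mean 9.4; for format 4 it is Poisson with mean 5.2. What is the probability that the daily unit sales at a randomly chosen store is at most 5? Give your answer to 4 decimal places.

Conditional on each format, P(X ≤ 5): 1: 0.815556; 2: 0.152039; 3: 0.0934707; 4: 0.580913.
By total probability, P(X ≤ 5) = 0.2·0.815556 + 0.4·0.152039 + 0.2·0.0934707 + 0.2·0.580913 = 0.358804.

0.3588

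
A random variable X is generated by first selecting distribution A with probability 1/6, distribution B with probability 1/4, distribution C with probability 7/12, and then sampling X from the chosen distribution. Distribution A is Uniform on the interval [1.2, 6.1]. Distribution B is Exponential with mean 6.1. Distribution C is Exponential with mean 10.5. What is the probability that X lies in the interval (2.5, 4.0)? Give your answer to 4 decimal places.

Conditional on each component, P(2.5 < X < 4.0): A: 0.306122; B: 0.1447; C: 0.104917.
By total probability, P(2.5 < X < 4.0) = 0.166667·0.306122 + 0.25·0.1447 + 0.583333·0.104917 = 0.148397.

0.1484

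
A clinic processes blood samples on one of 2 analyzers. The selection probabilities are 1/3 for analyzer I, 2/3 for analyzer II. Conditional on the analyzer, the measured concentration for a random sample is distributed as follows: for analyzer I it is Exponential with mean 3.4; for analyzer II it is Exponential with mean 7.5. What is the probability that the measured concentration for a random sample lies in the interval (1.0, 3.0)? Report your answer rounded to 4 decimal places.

Conditional on each analyzer, P(1.0 < X < 3.0): I: 0.331381; II: 0.204853.
By total probability, P(1.0 < X < 3.0) = 0.333333·0.331381 + 0.666667·0.204853 = 0.247029.

0.2470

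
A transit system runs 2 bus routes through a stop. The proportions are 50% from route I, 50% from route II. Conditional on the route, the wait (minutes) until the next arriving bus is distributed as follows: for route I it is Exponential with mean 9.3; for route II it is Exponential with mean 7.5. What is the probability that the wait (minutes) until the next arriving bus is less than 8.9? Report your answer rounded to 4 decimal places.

Conditional on each route, P(X < 8.9): I: 0.615953; II: 0.694763.
By total probability, P(X < 8.9) = 0.5·0.615953 + 0.5·0.694763 = 0.655358.

0.6554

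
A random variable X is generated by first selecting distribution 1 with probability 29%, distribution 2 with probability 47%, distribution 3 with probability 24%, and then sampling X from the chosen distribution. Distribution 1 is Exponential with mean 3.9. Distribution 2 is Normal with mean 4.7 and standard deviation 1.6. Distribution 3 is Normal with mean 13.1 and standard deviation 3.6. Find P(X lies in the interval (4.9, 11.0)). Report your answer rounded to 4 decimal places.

Conditional on each component, P(4.9 < X < 11.0): 1: 0.225099; 2: 0.450221; 3: 0.268465.
By total probability, P(4.9 < X < 11.0) = 0.29·0.225099 + 0.47·0.450221 + 0.24·0.268465 = 0.341314.

0.3413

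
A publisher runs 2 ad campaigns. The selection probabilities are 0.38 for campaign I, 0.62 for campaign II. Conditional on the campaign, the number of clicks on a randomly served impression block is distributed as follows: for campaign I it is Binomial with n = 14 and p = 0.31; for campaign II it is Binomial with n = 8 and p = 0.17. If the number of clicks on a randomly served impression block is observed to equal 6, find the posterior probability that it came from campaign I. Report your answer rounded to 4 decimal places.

0.9945

Likelihoods P(X=6 | ·): I: 0.136936; II: 0.000465594.
Posterior ∝ prior × likelihood. Numerator for I: 0.38·0.136936 = 0.0520357.
Normalizing constant: 0.38·0.136936 + 0.62·0.000465594 = 0.0523244.
P(I | observation) = 0.0520357 / 0.0523244 = 0.994483.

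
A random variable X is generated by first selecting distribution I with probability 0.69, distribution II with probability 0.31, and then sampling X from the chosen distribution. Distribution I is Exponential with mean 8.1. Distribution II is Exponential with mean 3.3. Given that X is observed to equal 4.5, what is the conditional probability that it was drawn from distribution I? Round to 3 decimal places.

0.670

Likelihoods f(4.5 | ·): I: 0.0708338; II: 0.0774937.
Posterior ∝ prior × likelihood. Numerator for I: 0.69·0.0708338 = 0.0488753.
Normalizing constant: 0.69·0.0708338 + 0.31·0.0774937 = 0.0728983.
P(I | observation) = 0.0488753 / 0.0728983 = 0.670458.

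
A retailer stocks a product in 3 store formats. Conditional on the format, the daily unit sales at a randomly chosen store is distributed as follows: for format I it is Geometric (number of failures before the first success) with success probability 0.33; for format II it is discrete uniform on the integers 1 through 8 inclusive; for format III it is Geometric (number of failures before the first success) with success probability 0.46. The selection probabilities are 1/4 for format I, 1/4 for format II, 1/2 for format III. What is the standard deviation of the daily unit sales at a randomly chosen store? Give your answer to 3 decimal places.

2.446

Per component, I: μ=2.0303, E[X²]=10.2746; II: μ=4.5, E[X²]=25.5; III: μ=1.17391, E[X²]=3.93006.
E[X] = 0.25·2.0303 + 0.25·4.5 + 0.5·1.17391 = 2.21953.
E[X²] = 0.25·10.2746 + 0.25·25.5 + 0.5·3.93006 = 10.9087.
Var(X) = E[X²] − (E[X])² = 10.9087 − 4.92632 = 5.98235.
SD(X) = √5.98235 = 2.44588.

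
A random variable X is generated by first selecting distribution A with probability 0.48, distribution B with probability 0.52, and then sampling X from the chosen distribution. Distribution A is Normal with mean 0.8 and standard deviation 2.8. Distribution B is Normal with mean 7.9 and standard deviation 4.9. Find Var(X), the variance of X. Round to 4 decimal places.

Per component, A: μ=0.8, E[X²]=8.48; B: μ=7.9, E[X²]=86.42.
E[X] = 0.48·0.8 + 0.52·7.9 = 4.492.
E[X²] = 0.48·8.48 + 0.52·86.42 = 49.0088.
Var(X) = E[X²] − (E[X])² = 49.0088 − 20.1781 = 28.8307.

28.8307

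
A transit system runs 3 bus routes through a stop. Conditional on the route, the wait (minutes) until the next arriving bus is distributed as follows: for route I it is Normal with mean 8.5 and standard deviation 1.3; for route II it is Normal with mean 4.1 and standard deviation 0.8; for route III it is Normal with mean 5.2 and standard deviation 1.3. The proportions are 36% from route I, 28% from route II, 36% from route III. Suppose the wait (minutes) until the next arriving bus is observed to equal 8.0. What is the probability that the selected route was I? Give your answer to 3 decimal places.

0.904

Likelihoods f(8.0 | ·): I: 0.285; II: 3.44493e-06; III: 0.0301723.
Posterior ∝ prior × likelihood. Numerator for I: 0.36·0.285 = 0.1026.
Normalizing constant: 0.36·0.285 + 0.28·3.44493e-06 + 0.36·0.0301723 = 0.113463.
P(I | observation) = 0.1026 / 0.113463 = 0.904259.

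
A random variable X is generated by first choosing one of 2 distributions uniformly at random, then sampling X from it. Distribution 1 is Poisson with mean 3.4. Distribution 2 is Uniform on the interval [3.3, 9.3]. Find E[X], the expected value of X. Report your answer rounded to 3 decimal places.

4.850

Component means — 1: 3.4; 2: 6.3.
E[X] = 0.5·3.4 + 0.5·6.3 = 4.85.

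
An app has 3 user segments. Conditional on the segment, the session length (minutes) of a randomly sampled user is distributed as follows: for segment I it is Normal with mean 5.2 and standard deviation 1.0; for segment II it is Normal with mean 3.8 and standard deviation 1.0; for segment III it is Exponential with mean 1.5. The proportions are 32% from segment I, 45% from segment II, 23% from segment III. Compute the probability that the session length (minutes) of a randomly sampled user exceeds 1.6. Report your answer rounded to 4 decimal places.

0.8428

Conditional on each segment, P(X > 1.6): I: 0.999841; II: 0.986097; III: 0.344154.
By total probability, P(X > 1.6) = 0.32·0.999841 + 0.45·0.986097 + 0.23·0.344154 = 0.842848.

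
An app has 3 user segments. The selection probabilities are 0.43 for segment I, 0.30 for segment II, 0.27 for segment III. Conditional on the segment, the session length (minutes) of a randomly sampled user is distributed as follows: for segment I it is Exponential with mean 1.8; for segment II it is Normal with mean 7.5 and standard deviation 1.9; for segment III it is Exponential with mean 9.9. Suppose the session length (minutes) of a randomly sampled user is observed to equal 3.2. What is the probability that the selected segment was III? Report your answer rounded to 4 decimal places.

Likelihoods f(3.2 | ·): I: 0.0938963; II: 0.0162164; III: 0.0731117.
Posterior ∝ prior × likelihood. Numerator for III: 0.27·0.0731117 = 0.0197402.
Normalizing constant: 0.43·0.0938963 + 0.3·0.0162164 + 0.27·0.0731117 = 0.0649805.
P(III | observation) = 0.0197402 / 0.0649805 = 0.303786.

0.3038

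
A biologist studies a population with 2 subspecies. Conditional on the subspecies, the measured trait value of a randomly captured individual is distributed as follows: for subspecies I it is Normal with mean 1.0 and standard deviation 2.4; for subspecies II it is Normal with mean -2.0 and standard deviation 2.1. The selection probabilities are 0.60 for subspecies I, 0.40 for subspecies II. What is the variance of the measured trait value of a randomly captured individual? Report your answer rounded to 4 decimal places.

7.3800

Per component, I: μ=1, E[X²]=6.76; II: μ=-2, E[X²]=8.41.
E[X] = 0.6·1 + 0.4·-2 = -0.2.
E[X²] = 0.6·6.76 + 0.4·8.41 = 7.42.
Var(X) = E[X²] − (E[X])² = 7.42 − 0.04 = 7.38.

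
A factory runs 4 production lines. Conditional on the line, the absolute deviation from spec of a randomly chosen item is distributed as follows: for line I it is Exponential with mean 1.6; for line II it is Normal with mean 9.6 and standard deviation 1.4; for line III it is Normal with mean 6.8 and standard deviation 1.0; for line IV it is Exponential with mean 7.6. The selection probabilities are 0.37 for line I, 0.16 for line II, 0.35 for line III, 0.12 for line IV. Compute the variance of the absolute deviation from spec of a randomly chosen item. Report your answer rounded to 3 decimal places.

17.974

Per component, I: μ=1.6, E[X²]=5.12; II: μ=9.6, E[X²]=94.12; III: μ=6.8, E[X²]=47.24; IV: μ=7.6, E[X²]=115.52.
E[X] = 0.37·1.6 + 0.16·9.6 + 0.35·6.8 + 0.12·7.6 = 5.42.
E[X²] = 0.37·5.12 + 0.16·94.12 + 0.35·47.24 + 0.12·115.52 = 47.35.
Var(X) = E[X²] − (E[X])² = 47.35 − 29.3764 = 17.9736.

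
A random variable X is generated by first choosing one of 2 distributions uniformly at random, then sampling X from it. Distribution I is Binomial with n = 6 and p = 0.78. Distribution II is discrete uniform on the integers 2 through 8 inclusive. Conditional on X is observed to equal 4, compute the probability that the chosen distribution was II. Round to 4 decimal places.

Likelihoods P(X=4 | ·): I: 0.268729; II: 0.142857.
Posterior ∝ prior × likelihood. Numerator for II: 0.5·0.142857 = 0.0714286.
Normalizing constant: 0.5·0.268729 + 0.5·0.142857 = 0.205793.
P(II | observation) = 0.0714286 / 0.205793 = 0.347089.

0.3471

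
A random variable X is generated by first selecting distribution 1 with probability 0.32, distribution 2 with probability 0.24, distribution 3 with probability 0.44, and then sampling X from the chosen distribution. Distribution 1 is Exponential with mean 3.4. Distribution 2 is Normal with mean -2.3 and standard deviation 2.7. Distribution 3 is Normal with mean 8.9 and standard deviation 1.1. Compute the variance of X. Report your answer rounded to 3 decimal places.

25.982

Per component, 1: μ=3.4, E[X²]=23.12; 2: μ=-2.3, E[X²]=12.58; 3: μ=8.9, E[X²]=80.42.
E[X] = 0.32·3.4 + 0.24·-2.3 + 0.44·8.9 = 4.452.
E[X²] = 0.32·23.12 + 0.24·12.58 + 0.44·80.42 = 45.8024.
Var(X) = E[X²] − (E[X])² = 45.8024 − 19.8203 = 25.9821.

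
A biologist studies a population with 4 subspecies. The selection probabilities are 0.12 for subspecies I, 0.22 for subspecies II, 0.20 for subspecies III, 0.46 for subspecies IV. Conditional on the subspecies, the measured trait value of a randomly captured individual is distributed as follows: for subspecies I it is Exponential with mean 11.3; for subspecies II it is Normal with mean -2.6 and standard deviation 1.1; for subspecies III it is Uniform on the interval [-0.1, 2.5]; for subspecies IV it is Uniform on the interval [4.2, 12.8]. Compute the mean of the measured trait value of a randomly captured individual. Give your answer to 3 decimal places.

4.934

Component means — I: 11.3; II: -2.6; III: 1.2; IV: 8.5.
E[X] = 0.12·11.3 + 0.22·-2.6 + 0.2·1.2 + 0.46·8.5 = 4.934.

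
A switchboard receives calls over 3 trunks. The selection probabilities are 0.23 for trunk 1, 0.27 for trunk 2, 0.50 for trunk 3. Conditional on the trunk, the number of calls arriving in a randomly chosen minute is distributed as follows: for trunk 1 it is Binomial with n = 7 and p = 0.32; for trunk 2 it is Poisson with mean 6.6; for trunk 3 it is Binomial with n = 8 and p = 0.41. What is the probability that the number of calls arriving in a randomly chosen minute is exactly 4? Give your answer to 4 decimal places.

0.1754

Conditional on each trunk, P(X = 4): 1: 0.115397; 2: 0.107553; 3: 0.239685.
By total probability, P(X = 4) = 0.23·0.115397 + 0.27·0.107553 + 0.5·0.239685 = 0.175423.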